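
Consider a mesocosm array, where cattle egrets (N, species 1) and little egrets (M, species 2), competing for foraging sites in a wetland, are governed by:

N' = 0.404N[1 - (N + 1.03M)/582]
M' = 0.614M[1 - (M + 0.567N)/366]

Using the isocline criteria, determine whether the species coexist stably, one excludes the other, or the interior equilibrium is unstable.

Compare the nullcline intercepts: K1/α12 = 582/1.03 = 565 > K2 = 366; K2/α21 = 366/0.567 = 646 > K1 = 582.
Since both inequalities hold, each species can invade when rare, so the interior equilibrium is stable.

stable coexistence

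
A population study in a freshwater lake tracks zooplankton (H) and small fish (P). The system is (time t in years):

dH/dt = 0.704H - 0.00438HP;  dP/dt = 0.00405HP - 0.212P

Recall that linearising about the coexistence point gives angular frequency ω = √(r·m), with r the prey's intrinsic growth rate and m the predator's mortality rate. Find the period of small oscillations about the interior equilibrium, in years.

Here r = 0.704 and m = 0.212, so r·m = 0.149.
ω = √0.149 = 0.386 per year, hence T = 2π/ω ≈ 16.3 years.

T ≈ 16.3 years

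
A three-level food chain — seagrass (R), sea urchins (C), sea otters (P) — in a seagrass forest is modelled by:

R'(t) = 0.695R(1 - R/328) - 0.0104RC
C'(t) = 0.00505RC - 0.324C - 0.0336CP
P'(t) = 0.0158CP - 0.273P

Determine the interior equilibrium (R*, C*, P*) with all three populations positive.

From dP/dt = 0: 0.0158C* = 0.273, so C* = 17.3.
From dR/dt = 0: 0.695(1 - R*/328) = 0.0104·17.3, giving R* = 328·(1 - 0.259) = 243.
From dC/dt = 0: 0.00505·243 - 0.324 = 0.0336P*, so P* = 0.904/0.0336 = 26.9.

R* ≈ 243, C* ≈ 17.3, P* ≈ 26.9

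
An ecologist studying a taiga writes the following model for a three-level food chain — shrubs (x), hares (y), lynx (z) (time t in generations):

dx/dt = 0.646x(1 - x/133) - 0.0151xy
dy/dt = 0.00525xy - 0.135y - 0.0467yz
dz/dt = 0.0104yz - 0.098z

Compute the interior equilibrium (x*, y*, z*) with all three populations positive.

x* ≈ 104, y* ≈ 9.42, z* ≈ 8.77

From dz/dt = 0: 0.0104y* = 0.098, so y* = 9.42.
From dx/dt = 0: 0.646(1 - x*/133) = 0.0151·9.42, giving x* = 133·(1 - 0.22) = 104.
From dy/dt = 0: 0.00525·104 - 0.135 = 0.0467z*, so z* = 0.409/0.0467 = 8.77.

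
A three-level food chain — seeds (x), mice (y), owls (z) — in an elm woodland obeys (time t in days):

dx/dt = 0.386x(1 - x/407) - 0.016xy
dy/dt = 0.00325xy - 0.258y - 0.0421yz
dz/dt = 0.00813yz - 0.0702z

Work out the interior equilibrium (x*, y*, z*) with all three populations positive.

From dz/dt = 0: 0.00813y* = 0.0702, so y* = 8.63.
From dx/dt = 0: 0.386(1 - x*/407) = 0.016·8.63, giving x* = 407·(1 - 0.358) = 261.
From dy/dt = 0: 0.00325·261 - 0.258 = 0.0421z*, so z* = 0.591/0.0421 = 14.

x* ≈ 261, y* ≈ 8.63, z* ≈ 14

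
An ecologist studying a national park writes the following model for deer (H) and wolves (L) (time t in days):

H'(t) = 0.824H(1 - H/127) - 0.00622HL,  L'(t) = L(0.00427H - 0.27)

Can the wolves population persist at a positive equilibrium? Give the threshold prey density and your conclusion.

Threshold H = 63.2; K > 63.2, so yes, the predator persists.

The predator equation gives dL/dt > 0 only when H > 0.27/0.00427 = 63.2.
Without the predator, H → K = 127. Since 127 > 63.2, the predator can invade and persist.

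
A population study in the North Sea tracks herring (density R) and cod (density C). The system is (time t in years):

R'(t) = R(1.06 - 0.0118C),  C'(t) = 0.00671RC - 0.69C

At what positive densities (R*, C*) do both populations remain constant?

R* ≈ 103, C* ≈ 89.8

Set dC/dt = 0 with C > 0: 0.00671R - 0.69 = 0, so R* = 0.69/0.00671 = 103.
Set dR/dt = 0 with R > 0: 1.06 - 0.0118C = 0, so C* = 1.06/0.0118 = 89.8.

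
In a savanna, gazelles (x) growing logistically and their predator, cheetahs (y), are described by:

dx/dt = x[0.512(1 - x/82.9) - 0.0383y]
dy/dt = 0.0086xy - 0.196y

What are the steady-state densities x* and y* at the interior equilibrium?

x* ≈ 22.8, y* ≈ 9.69

From dy/dt = 0 with y > 0: 0.0086x* = 0.196, so x* = 22.8.
Substitute into dx/dt = 0: 0.512(1 - 22.8/82.9) = 0.0383y*.
The bracket is 0.725, giving y* = 0.371/0.0383 = 9.69.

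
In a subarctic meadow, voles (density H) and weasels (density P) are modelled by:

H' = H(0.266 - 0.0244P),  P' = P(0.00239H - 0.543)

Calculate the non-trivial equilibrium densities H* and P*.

Set dP/dt = 0 with P > 0: 0.00239H - 0.543 = 0, so H* = 0.543/0.00239 = 227.
Set dH/dt = 0 with H > 0: 0.266 - 0.0244P = 0, so P* = 0.266/0.0244 = 10.9.

H* ≈ 227, P* ≈ 10.9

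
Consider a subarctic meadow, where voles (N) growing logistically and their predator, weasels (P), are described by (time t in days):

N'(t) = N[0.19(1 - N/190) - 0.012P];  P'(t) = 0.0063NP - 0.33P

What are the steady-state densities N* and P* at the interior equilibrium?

From dP/dt = 0 with P > 0: 0.0063N* = 0.33, so N* = 52.4.
Substitute into dN/dt = 0: 0.19(1 - 52.4/190) = 0.012P*.
The bracket is 0.724, giving P* = 0.138/0.012 = 11.5.

N* ≈ 52.4, P* ≈ 11.5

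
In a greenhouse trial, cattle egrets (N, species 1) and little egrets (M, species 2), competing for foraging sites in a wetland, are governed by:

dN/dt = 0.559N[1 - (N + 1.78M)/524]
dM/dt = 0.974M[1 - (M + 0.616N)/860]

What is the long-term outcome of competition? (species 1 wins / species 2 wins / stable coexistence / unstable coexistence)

Compare the nullcline intercepts: K1/α12 = 524/1.78 = 294 < K2 = 860; K2/α21 = 860/0.616 = 1400 > K1 = 524.
Since the inequalities point opposite ways, species 2 can invade but species 1 cannot.

species 2 excludes species 1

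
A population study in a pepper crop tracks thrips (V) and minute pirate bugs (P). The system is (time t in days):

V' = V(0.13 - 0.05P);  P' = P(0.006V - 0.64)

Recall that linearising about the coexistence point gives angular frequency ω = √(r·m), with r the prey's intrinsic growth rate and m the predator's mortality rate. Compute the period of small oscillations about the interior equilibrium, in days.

T ≈ 21.8 days

Here r = 0.13 and m = 0.64, so r·m = 0.0832.
ω = √0.0832 = 0.288 per day, hence T = 2π/ω ≈ 21.8 days.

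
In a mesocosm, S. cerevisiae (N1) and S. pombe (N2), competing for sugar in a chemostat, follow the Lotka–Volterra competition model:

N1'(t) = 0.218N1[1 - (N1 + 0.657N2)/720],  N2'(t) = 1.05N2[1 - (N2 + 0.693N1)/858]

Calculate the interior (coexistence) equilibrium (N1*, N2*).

N1* ≈ 287, N2* ≈ 659

Setting both brackets to zero gives the nullclines N1 + 0.657N2 = 720 and 0.693N1 + N2 = 858.
Substituting N2 = 858 - 0.693N1 into the first: N1(1 - 0.657·0.693) = 720 - 0.657·858.
So N1* = 156/0.545 = 287, and then N2* = 858 - 0.693·287 = 659.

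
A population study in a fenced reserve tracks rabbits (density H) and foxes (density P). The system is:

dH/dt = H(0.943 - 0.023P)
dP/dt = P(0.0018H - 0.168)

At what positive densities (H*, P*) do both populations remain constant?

H* ≈ 93.3, P* ≈ 41

Set dP/dt = 0 with P > 0: 0.0018H - 0.168 = 0, so H* = 0.168/0.0018 = 93.3.
Set dH/dt = 0 with H > 0: 0.943 - 0.023P = 0, so P* = 0.943/0.023 = 41.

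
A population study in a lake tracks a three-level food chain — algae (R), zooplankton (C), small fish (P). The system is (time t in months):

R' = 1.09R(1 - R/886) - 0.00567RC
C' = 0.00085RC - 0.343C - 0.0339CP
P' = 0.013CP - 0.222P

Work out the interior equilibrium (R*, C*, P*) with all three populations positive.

From dP/dt = 0: 0.013C* = 0.222, so C* = 17.1.
From dR/dt = 0: 1.09(1 - R*/886) = 0.00567·17.1, giving R* = 886·(1 - 0.0888) = 807.
From dC/dt = 0: 0.00085·807 - 0.343 = 0.0339P*, so P* = 0.343/0.0339 = 10.1.

R* ≈ 807, C* ≈ 17.1, P* ≈ 10.1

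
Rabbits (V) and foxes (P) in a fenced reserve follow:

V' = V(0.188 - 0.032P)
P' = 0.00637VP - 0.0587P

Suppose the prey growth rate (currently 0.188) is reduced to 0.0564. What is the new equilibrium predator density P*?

P* ≈ 1.76

At the interior fixed point, setting dV/dt = 0 with V > 0 fixes P* = (prey growth rate)/(VP coefficient) — independent of the other coefficients.
With the change, P* = 0.0564/0.032 = 1.76; it falls from 5.88.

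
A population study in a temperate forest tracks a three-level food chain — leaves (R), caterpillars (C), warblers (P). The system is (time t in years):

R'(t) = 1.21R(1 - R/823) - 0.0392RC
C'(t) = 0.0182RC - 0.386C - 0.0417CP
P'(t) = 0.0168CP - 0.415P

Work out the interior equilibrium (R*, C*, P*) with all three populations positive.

R* ≈ 164, C* ≈ 24.7, P* ≈ 62.5

From dP/dt = 0: 0.0168C* = 0.415, so C* = 24.7.
From dR/dt = 0: 1.21(1 - R*/823) = 0.0392·24.7, giving R* = 823·(1 - 0.8) = 164.
From dC/dt = 0: 0.0182·164 - 0.386 = 0.0417P*, so P* = 2.61/0.0417 = 62.5.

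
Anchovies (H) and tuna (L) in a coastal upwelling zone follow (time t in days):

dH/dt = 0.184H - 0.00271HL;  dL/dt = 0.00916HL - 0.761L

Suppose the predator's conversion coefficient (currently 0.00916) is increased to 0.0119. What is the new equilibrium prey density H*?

At the interior fixed point, setting dL/dt = 0 with L > 0 fixes H* = (predator death rate)/(HL coefficient) — independent of the other coefficients.
With the change, H* = 0.761/0.0119 = 63.9; it falls from 83.1.

H* ≈ 63.9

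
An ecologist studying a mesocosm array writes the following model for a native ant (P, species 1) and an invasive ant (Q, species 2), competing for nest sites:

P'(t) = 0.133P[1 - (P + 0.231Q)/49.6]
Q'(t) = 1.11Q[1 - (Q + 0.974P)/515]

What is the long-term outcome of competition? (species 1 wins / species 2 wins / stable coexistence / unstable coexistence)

species 2 excludes species 1

Compare the nullcline intercepts: K1/α12 = 49.6/0.231 = 215 < K2 = 515; K2/α21 = 515/0.974 = 529 > K1 = 49.6.
Since the inequalities point opposite ways, species 2 can invade but species 1 cannot.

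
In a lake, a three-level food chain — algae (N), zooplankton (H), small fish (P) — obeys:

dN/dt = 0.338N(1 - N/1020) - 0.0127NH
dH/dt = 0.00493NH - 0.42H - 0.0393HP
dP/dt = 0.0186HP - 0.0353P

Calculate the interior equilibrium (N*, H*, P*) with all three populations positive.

N* ≈ 947, H* ≈ 1.9, P* ≈ 108

From dP/dt = 0: 0.0186H* = 0.0353, so H* = 1.9.
From dN/dt = 0: 0.338(1 - N*/1020) = 0.0127·1.9, giving N* = 1020·(1 - 0.0713) = 947.
From dH/dt = 0: 0.00493·947 - 0.42 = 0.0393P*, so P* = 4.25/0.0393 = 108.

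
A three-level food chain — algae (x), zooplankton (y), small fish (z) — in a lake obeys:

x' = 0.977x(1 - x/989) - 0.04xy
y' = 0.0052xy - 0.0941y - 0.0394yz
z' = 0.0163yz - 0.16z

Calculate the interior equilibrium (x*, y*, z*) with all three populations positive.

x* ≈ 592, y* ≈ 9.82, z* ≈ 75.7

From dz/dt = 0: 0.0163y* = 0.16, so y* = 9.82.
From dx/dt = 0: 0.977(1 - x*/989) = 0.04·9.82, giving x* = 989·(1 - 0.402) = 592.
From dy/dt = 0: 0.0052·592 - 0.0941 = 0.0394z*, so z* = 2.98/0.0394 = 75.7.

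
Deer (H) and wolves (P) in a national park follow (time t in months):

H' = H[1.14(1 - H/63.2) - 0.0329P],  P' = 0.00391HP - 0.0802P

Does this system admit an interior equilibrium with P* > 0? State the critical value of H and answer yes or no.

The predator equation gives dP/dt > 0 only when H > 0.0802/0.00391 = 20.5.
Without the predator, H → K = 63.2. Since 63.2 > 20.5, the predator can invade and persist.

Threshold H = 20.5; K > 20.5, so yes, the predator persists.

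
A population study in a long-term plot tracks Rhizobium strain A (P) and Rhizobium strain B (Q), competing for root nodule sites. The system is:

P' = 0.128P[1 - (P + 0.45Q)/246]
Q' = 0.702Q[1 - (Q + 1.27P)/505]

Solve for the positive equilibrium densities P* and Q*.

P* ≈ 43.8, Q* ≈ 449

Setting both brackets to zero gives the nullclines P + 0.45Q = 246 and 1.27P + Q = 505.
Substituting Q = 505 - 1.27P into the first: P(1 - 0.45·1.27) = 246 - 0.45·505.
So P* = 18.8/0.428 = 43.8, and then Q* = 505 - 1.27·43.8 = 449.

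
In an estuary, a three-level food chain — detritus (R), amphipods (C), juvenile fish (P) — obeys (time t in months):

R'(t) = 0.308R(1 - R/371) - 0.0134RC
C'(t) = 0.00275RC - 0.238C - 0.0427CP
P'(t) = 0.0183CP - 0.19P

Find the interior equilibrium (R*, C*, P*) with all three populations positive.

From dP/dt = 0: 0.0183C* = 0.19, so C* = 10.4.
From dR/dt = 0: 0.308(1 - R*/371) = 0.0134·10.4, giving R* = 371·(1 - 0.452) = 203.
From dC/dt = 0: 0.00275·203 - 0.238 = 0.0427P*, so P* = 0.321/0.0427 = 7.53.

R* ≈ 203, C* ≈ 10.4, P* ≈ 7.53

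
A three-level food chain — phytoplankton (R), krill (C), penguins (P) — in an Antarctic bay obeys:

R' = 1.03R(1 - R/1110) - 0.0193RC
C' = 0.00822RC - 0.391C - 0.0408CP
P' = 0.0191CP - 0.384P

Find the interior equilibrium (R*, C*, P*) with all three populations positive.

R* ≈ 692, C* ≈ 20.1, P* ≈ 130

From dP/dt = 0: 0.0191C* = 0.384, so C* = 20.1.
From dR/dt = 0: 1.03(1 - R*/1110) = 0.0193·20.1, giving R* = 1110·(1 - 0.377) = 692.
From dC/dt = 0: 0.00822·692 - 0.391 = 0.0408P*, so P* = 5.3/0.0408 = 130.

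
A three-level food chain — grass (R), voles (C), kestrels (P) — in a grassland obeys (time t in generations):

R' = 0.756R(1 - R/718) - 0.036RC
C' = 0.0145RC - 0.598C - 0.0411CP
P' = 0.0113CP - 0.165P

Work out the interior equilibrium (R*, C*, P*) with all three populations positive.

From dP/dt = 0: 0.0113C* = 0.165, so C* = 14.6.
From dR/dt = 0: 0.756(1 - R*/718) = 0.036·14.6, giving R* = 718·(1 - 0.695) = 219.
From dC/dt = 0: 0.0145·219 - 0.598 = 0.0411P*, so P* = 2.57/0.0411 = 62.6.

R* ≈ 219, C* ≈ 14.6, P* ≈ 62.6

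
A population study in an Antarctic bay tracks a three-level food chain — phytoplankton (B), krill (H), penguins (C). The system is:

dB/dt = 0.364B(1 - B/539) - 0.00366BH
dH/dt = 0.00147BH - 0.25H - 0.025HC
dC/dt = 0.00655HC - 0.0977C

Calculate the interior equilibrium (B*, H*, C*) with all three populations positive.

B* ≈ 458, H* ≈ 14.9, C* ≈ 16.9

From dC/dt = 0: 0.00655H* = 0.0977, so H* = 14.9.
From dB/dt = 0: 0.364(1 - B*/539) = 0.00366·14.9, giving B* = 539·(1 - 0.15) = 458.
From dH/dt = 0: 0.00147·458 - 0.25 = 0.025C*, so C* = 0.423/0.025 = 16.9.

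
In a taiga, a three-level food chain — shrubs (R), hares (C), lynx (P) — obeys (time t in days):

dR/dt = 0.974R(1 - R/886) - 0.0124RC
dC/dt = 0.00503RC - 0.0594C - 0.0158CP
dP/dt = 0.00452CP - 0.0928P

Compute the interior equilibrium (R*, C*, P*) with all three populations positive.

From dP/dt = 0: 0.00452C* = 0.0928, so C* = 20.5.
From dR/dt = 0: 0.974(1 - R*/886) = 0.0124·20.5, giving R* = 886·(1 - 0.261) = 654.
From dC/dt = 0: 0.00503·654 - 0.0594 = 0.0158P*, so P* = 3.23/0.0158 = 205.

R* ≈ 654, C* ≈ 20.5, P* ≈ 205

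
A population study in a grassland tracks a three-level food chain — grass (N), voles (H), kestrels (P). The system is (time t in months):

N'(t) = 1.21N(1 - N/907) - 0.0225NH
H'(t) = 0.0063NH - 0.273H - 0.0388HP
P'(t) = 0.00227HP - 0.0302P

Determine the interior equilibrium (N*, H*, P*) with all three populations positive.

N* ≈ 683, H* ≈ 13.3, P* ≈ 104

From dP/dt = 0: 0.00227H* = 0.0302, so H* = 13.3.
From dN/dt = 0: 1.21(1 - N*/907) = 0.0225·13.3, giving N* = 907·(1 - 0.247) = 683.
From dH/dt = 0: 0.0063·683 - 0.273 = 0.0388P*, so P* = 4.03/0.0388 = 104.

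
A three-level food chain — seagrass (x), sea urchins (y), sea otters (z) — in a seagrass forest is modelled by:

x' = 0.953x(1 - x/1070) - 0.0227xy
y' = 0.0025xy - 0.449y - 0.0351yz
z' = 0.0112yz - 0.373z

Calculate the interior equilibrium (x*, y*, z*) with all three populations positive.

From dz/dt = 0: 0.0112y* = 0.373, so y* = 33.3.
From dx/dt = 0: 0.953(1 - x*/1070) = 0.0227·33.3, giving x* = 1070·(1 - 0.793) = 221.
From dy/dt = 0: 0.0025·221 - 0.449 = 0.0351z*, so z* = 0.104/0.0351 = 2.96.

x* ≈ 221, y* ≈ 33.3, z* ≈ 2.96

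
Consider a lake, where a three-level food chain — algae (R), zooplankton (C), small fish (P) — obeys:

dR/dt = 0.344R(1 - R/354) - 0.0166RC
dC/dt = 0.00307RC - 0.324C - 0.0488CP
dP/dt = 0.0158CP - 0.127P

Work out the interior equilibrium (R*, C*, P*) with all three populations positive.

R* ≈ 217, C* ≈ 8.04, P* ≈ 6.99

From dP/dt = 0: 0.0158C* = 0.127, so C* = 8.04.
From dR/dt = 0: 0.344(1 - R*/354) = 0.0166·8.04, giving R* = 354·(1 - 0.388) = 217.
From dC/dt = 0: 0.00307·217 - 0.324 = 0.0488P*, so P* = 0.341/0.0488 = 6.99.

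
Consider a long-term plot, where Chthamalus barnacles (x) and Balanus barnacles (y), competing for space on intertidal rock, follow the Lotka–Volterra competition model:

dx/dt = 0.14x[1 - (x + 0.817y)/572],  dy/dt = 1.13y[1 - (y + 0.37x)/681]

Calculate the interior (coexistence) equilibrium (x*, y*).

x* ≈ 22.4, y* ≈ 673

Setting both brackets to zero gives the nullclines x + 0.817y = 572 and 0.37x + y = 681.
Substituting y = 681 - 0.37x into the first: x(1 - 0.817·0.37) = 572 - 0.817·681.
So x* = 15.6/0.698 = 22.4, and then y* = 681 - 0.37·22.4 = 673.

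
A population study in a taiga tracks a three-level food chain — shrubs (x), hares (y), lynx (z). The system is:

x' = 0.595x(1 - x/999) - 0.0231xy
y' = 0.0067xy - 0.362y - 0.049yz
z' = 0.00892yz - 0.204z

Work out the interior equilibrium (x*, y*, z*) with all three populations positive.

x* ≈ 112, y* ≈ 22.9, z* ≈ 7.93

From dz/dt = 0: 0.00892y* = 0.204, so y* = 22.9.
From dx/dt = 0: 0.595(1 - x*/999) = 0.0231·22.9, giving x* = 999·(1 - 0.888) = 112.
From dy/dt = 0: 0.0067·112 - 0.362 = 0.049z*, so z* = 0.388/0.049 = 7.93.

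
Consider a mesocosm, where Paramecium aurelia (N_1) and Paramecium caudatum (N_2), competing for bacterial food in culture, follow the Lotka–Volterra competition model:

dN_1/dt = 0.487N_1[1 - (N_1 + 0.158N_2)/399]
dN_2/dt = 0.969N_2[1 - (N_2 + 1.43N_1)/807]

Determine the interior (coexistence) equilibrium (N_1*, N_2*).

Setting both brackets to zero gives the nullclines N_1 + 0.158N_2 = 399 and 1.43N_1 + N_2 = 807.
Substituting N_2 = 807 - 1.43N_1 into the first: N_1(1 - 0.158·1.43) = 399 - 0.158·807.
So N_1* = 271/0.774 = 351, and then N_2* = 807 - 1.43·351 = 305.

N_1* ≈ 351, N_2* ≈ 305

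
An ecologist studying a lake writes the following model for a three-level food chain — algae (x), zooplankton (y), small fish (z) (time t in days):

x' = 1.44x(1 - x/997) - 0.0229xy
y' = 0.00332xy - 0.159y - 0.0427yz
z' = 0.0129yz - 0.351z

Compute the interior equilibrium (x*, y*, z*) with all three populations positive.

From dz/dt = 0: 0.0129y* = 0.351, so y* = 27.2.
From dx/dt = 0: 1.44(1 - x*/997) = 0.0229·27.2, giving x* = 997·(1 - 0.433) = 566.
From dy/dt = 0: 0.00332·566 - 0.159 = 0.0427z*, so z* = 1.72/0.0427 = 40.3.

x* ≈ 566, y* ≈ 27.2, z* ≈ 40.3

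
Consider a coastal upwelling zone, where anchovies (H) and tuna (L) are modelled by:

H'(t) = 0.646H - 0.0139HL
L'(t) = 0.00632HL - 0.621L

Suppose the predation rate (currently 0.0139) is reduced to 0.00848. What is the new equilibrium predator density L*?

At the interior fixed point, setting dH/dt = 0 with H > 0 fixes L* = (prey growth rate)/(HL coefficient) — independent of the other coefficients.
With the change, L* = 0.646/0.00848 = 76.2; it rises from 46.5.

L* ≈ 76.2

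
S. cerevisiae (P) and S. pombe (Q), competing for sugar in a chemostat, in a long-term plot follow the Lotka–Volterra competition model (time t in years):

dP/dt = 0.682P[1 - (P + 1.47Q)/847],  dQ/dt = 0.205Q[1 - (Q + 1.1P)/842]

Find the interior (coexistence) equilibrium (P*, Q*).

P* ≈ 633, Q* ≈ 145

Setting both brackets to zero gives the nullclines P + 1.47Q = 847 and 1.1P + Q = 842.
Substituting Q = 842 - 1.1P into the first: P(1 - 1.47·1.1) = 847 - 1.47·842.
So P* = -391/-0.617 = 633, and then Q* = 842 - 1.1·633 = 145.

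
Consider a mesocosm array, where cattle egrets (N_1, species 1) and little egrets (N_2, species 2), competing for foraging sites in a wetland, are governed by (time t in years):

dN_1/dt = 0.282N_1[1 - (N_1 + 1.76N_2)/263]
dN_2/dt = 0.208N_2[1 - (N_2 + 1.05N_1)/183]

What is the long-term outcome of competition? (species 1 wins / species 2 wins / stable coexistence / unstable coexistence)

unstable coexistence (outcome depends on initial conditions)

Compare the nullcline intercepts: K1/α12 = 263/1.76 = 149 < K2 = 183; K2/α21 = 183/1.05 = 174 < K1 = 263.
Since both are reversed, neither can invade when rare; the interior point is a saddle.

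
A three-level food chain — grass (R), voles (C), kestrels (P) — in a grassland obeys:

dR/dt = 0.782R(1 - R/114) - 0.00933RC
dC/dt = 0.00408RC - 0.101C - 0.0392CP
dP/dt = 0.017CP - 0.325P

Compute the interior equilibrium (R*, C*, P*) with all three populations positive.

From dP/dt = 0: 0.017C* = 0.325, so C* = 19.1.
From dR/dt = 0: 0.782(1 - R*/114) = 0.00933·19.1, giving R* = 114·(1 - 0.228) = 88.
From dC/dt = 0: 0.00408·88 - 0.101 = 0.0392P*, so P* = 0.258/0.0392 = 6.58.

R* ≈ 88, C* ≈ 19.1, P* ≈ 6.58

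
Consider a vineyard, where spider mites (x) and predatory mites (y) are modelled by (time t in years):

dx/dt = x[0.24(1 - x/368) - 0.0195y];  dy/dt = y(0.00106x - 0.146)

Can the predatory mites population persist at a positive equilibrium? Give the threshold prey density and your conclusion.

The predator equation gives dy/dt > 0 only when x > 0.146/0.00106 = 138.
Without the predator, x → K = 368. Since 368 > 138, the predator can invade and persist.

Threshold x = 138; K > 138, so yes, the predator persists.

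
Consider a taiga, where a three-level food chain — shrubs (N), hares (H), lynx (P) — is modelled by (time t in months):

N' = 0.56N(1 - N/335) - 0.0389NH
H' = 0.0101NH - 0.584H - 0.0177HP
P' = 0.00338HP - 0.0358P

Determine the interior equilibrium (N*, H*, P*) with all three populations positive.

From dP/dt = 0: 0.00338H* = 0.0358, so H* = 10.6.
From dN/dt = 0: 0.56(1 - N*/335) = 0.0389·10.6, giving N* = 335·(1 - 0.736) = 88.5.
From dH/dt = 0: 0.0101·88.5 - 0.584 = 0.0177P*, so P* = 0.31/0.0177 = 17.5.

N* ≈ 88.5, H* ≈ 10.6, P* ≈ 17.5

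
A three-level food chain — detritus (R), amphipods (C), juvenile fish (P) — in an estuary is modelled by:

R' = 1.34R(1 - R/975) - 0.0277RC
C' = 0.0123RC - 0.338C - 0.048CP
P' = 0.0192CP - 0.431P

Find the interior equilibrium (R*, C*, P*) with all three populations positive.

From dP/dt = 0: 0.0192C* = 0.431, so C* = 22.4.
From dR/dt = 0: 1.34(1 - R*/975) = 0.0277·22.4, giving R* = 975·(1 - 0.464) = 523.
From dC/dt = 0: 0.0123·523 - 0.338 = 0.048P*, so P* = 6.09/0.048 = 127.

R* ≈ 523, C* ≈ 22.4, P* ≈ 127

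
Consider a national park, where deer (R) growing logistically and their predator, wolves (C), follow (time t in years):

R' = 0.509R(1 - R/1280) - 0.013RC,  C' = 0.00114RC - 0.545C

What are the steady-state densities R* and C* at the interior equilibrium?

From dC/dt = 0 with C > 0: 0.00114R* = 0.545, so R* = 478.
Substitute into dR/dt = 0: 0.509(1 - 478/1280) = 0.013C*.
The bracket is 0.627, giving C* = 0.319/0.013 = 24.5.

R* ≈ 478, C* ≈ 24.5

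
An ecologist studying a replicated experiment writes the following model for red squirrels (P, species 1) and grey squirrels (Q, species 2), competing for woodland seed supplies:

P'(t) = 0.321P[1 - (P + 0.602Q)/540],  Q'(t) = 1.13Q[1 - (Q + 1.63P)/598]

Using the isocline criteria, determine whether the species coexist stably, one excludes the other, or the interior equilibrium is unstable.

Compare the nullcline intercepts: K1/α12 = 540/0.602 = 897 > K2 = 598; K2/α21 = 598/1.63 = 367 < K1 = 540.
Since the inequalities point opposite ways, species 1 can invade but species 2 cannot.

species 1 excludes species 2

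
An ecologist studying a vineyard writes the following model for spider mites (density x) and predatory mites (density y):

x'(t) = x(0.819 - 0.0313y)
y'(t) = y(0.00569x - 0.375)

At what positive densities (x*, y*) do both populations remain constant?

Set dy/dt = 0 with y > 0: 0.00569x - 0.375 = 0, so x* = 0.375/0.00569 = 65.9.
Set dx/dt = 0 with x > 0: 0.819 - 0.0313y = 0, so y* = 0.819/0.0313 = 26.2.

x* ≈ 65.9, y* ≈ 26.2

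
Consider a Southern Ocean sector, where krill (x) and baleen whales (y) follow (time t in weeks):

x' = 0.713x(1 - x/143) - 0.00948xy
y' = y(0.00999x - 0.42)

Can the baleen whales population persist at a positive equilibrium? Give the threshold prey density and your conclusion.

The predator equation gives dy/dt > 0 only when x > 0.42/0.00999 = 42.
Without the predator, x → K = 143. Since 143 > 42, the predator can invade and persist.

Threshold x = 42; K > 42, so yes, the predator persists.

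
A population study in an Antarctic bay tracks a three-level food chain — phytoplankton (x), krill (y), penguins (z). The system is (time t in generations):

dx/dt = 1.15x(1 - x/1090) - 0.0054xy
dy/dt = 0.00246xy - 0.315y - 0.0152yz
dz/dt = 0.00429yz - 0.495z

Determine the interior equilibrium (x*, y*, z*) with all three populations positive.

From dz/dt = 0: 0.00429y* = 0.495, so y* = 115.
From dx/dt = 0: 1.15(1 - x*/1090) = 0.0054·115, giving x* = 1090·(1 - 0.542) = 499.
From dy/dt = 0: 0.00246·499 - 0.315 = 0.0152z*, so z* = 0.914/0.0152 = 60.1.

x* ≈ 499, y* ≈ 115, z* ≈ 60.1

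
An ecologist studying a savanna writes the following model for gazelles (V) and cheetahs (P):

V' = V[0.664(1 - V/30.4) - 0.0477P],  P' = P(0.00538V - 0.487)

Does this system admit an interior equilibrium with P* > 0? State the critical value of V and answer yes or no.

Threshold V = 90.5; K < 90.5, so no, the predator goes extinct.

The predator equation gives dP/dt > 0 only when V > 0.487/0.00538 = 90.5.
Without the predator, V → K = 30.4. Since 30.4 < 90.5, the predator cannot invade.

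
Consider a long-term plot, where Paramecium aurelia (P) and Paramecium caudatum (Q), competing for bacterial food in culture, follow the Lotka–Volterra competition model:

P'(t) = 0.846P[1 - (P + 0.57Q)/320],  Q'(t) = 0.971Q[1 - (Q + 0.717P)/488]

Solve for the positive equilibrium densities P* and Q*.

Setting both brackets to zero gives the nullclines P + 0.57Q = 320 and 0.717P + Q = 488.
Substituting Q = 488 - 0.717P into the first: P(1 - 0.57·0.717) = 320 - 0.57·488.
So P* = 41.8/0.591 = 70.8, and then Q* = 488 - 0.717·70.8 = 437.

P* ≈ 70.8, Q* ≈ 437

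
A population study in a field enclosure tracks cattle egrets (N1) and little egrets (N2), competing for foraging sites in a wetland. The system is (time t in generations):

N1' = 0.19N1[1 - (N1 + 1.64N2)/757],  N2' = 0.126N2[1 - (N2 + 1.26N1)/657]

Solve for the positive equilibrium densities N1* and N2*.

N1* ≈ 301, N2* ≈ 278

Setting both brackets to zero gives the nullclines N1 + 1.64N2 = 757 and 1.26N1 + N2 = 657.
Substituting N2 = 657 - 1.26N1 into the first: N1(1 - 1.64·1.26) = 757 - 1.64·657.
So N1* = -320/-1.07 = 301, and then N2* = 657 - 1.26·301 = 278.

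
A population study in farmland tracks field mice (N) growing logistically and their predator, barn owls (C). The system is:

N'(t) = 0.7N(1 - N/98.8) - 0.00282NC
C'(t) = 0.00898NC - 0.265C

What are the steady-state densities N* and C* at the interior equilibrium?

From dC/dt = 0 with C > 0: 0.00898N* = 0.265, so N* = 29.5.
Substitute into dN/dt = 0: 0.7(1 - 29.5/98.8) = 0.00282C*.
The bracket is 0.701, giving C* = 0.491/0.00282 = 174.

N* ≈ 29.5, C* ≈ 174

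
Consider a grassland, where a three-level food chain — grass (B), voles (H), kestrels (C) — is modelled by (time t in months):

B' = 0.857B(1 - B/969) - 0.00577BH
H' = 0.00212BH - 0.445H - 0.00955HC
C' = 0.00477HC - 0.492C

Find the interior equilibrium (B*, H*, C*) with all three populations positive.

B* ≈ 296, H* ≈ 103, C* ≈ 19.1

From dC/dt = 0: 0.00477H* = 0.492, so H* = 103.
From dB/dt = 0: 0.857(1 - B*/969) = 0.00577·103, giving B* = 969·(1 - 0.694) = 296.
From dH/dt = 0: 0.00212·296 - 0.445 = 0.00955C*, so C* = 0.183/0.00955 = 19.1.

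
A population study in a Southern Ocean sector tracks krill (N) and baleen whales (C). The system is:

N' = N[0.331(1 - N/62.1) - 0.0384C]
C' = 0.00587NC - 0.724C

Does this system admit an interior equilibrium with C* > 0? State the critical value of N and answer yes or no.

The predator equation gives dC/dt > 0 only when N > 0.724/0.00587 = 123.
Without the predator, N → K = 62.1. Since 62.1 < 123, the predator cannot invade.

Threshold N = 123; K < 123, so no, the predator goes extinct.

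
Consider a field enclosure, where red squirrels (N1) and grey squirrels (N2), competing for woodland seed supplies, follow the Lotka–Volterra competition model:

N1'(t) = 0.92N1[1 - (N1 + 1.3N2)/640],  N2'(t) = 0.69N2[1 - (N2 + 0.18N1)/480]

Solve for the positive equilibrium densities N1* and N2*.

Setting both brackets to zero gives the nullclines N1 + 1.3N2 = 640 and 0.18N1 + N2 = 480.
Substituting N2 = 480 - 0.18N1 into the first: N1(1 - 1.3·0.18) = 640 - 1.3·480.
So N1* = 16/0.766 = 20.9, and then N2* = 480 - 0.18·20.9 = 476.

N1* ≈ 20.9, N2* ≈ 476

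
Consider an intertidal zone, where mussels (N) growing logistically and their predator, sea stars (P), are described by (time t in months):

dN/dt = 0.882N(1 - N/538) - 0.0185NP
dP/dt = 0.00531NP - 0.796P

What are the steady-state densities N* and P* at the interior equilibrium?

From dP/dt = 0 with P > 0: 0.00531N* = 0.796, so N* = 150.
Substitute into dN/dt = 0: 0.882(1 - 150/538) = 0.0185P*.
The bracket is 0.721, giving P* = 0.636/0.0185 = 34.4.

N* ≈ 150, P* ≈ 34.4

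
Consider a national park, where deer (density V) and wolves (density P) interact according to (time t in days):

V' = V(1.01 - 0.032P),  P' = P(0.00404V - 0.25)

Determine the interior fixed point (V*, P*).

Set dP/dt = 0 with P > 0: 0.00404V - 0.25 = 0, so V* = 0.25/0.00404 = 61.9.
Set dV/dt = 0 with V > 0: 1.01 - 0.032P = 0, so P* = 1.01/0.032 = 31.6.

V* ≈ 61.9, P* ≈ 31.6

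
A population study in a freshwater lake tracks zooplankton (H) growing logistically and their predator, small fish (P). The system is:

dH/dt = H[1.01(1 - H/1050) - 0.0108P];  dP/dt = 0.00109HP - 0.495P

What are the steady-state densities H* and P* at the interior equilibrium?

From dP/dt = 0 with P > 0: 0.00109H* = 0.495, so H* = 454.
Substitute into dH/dt = 0: 1.01(1 - 454/1050) = 0.0108P*.
The bracket is 0.567, giving P* = 0.573/0.0108 = 53.1.

H* ≈ 454, P* ≈ 53.1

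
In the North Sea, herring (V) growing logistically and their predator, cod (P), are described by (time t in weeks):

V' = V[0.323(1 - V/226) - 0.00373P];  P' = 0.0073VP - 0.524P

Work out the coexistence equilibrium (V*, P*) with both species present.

V* ≈ 71.8, P* ≈ 59.1

From dP/dt = 0 with P > 0: 0.0073V* = 0.524, so V* = 71.8.
Substitute into dV/dt = 0: 0.323(1 - 71.8/226) = 0.00373P*.
The bracket is 0.682, giving P* = 0.22/0.00373 = 59.1.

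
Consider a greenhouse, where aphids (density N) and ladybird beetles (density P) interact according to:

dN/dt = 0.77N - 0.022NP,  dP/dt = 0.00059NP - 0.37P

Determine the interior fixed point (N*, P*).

N* ≈ 627, P* ≈ 35

Set dP/dt = 0 with P > 0: 0.00059N - 0.37 = 0, so N* = 0.37/0.00059 = 627.
Set dN/dt = 0 with N > 0: 0.77 - 0.022P = 0, so P* = 0.77/0.022 = 35.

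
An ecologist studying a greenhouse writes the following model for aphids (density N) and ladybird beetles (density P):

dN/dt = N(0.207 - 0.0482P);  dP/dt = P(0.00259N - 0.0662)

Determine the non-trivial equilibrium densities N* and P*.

N* ≈ 25.6, P* ≈ 4.29

Set dP/dt = 0 with P > 0: 0.00259N - 0.0662 = 0, so N* = 0.0662/0.00259 = 25.6.
Set dN/dt = 0 with N > 0: 0.207 - 0.0482P = 0, so P* = 0.207/0.0482 = 4.29.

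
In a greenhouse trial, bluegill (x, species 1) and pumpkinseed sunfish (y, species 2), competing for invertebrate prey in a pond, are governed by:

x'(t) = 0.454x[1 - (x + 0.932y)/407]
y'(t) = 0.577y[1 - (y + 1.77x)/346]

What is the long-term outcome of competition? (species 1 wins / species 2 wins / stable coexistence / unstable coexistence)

Compare the nullcline intercepts: K1/α12 = 407/0.932 = 437 > K2 = 346; K2/α21 = 346/1.77 = 195 < K1 = 407.
Since the inequalities point opposite ways, species 1 can invade but species 2 cannot.

species 1 excludes species 2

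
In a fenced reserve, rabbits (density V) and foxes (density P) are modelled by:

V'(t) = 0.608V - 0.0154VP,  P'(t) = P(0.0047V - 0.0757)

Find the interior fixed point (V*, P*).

Set dP/dt = 0 with P > 0: 0.0047V - 0.0757 = 0, so V* = 0.0757/0.0047 = 16.1.
Set dV/dt = 0 with V > 0: 0.608 - 0.0154P = 0, so P* = 0.608/0.0154 = 39.5.

V* ≈ 16.1, P* ≈ 39.5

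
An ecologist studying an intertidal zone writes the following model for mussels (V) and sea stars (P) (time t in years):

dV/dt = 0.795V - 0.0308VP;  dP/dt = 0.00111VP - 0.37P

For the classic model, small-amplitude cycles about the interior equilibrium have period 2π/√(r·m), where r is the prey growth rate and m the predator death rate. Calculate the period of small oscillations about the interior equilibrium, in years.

Here r = 0.795 and m = 0.37, so r·m = 0.294.
ω = √0.294 = 0.542 per year, hence T = 2π/ω ≈ 11.6 years.

T ≈ 11.6 years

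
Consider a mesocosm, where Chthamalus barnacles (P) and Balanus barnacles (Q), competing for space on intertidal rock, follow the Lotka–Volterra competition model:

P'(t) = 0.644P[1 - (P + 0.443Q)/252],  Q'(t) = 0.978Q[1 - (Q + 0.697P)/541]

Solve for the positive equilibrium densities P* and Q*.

Setting both brackets to zero gives the nullclines P + 0.443Q = 252 and 0.697P + Q = 541.
Substituting Q = 541 - 0.697P into the first: P(1 - 0.443·0.697) = 252 - 0.443·541.
So P* = 12.3/0.691 = 17.8, and then Q* = 541 - 0.697·17.8 = 529.

P* ≈ 17.8, Q* ≈ 529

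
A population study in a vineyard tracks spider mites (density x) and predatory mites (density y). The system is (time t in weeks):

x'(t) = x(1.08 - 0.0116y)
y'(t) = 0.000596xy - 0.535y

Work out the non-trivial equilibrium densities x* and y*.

x* ≈ 898, y* ≈ 93.1

Set dy/dt = 0 with y > 0: 0.000596x - 0.535 = 0, so x* = 0.535/0.000596 = 898.
Set dx/dt = 0 with x > 0: 1.08 - 0.0116y = 0, so y* = 1.08/0.0116 = 93.1.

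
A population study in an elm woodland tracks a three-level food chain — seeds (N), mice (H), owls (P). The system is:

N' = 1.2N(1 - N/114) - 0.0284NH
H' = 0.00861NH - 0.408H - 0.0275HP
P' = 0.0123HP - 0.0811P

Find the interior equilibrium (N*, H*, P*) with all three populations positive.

N* ≈ 96.2, H* ≈ 6.59, P* ≈ 15.3

From dP/dt = 0: 0.0123H* = 0.0811, so H* = 6.59.
From dN/dt = 0: 1.2(1 - N*/114) = 0.0284·6.59, giving N* = 114·(1 - 0.156) = 96.2.
From dH/dt = 0: 0.00861·96.2 - 0.408 = 0.0275P*, so P* = 0.42/0.0275 = 15.3.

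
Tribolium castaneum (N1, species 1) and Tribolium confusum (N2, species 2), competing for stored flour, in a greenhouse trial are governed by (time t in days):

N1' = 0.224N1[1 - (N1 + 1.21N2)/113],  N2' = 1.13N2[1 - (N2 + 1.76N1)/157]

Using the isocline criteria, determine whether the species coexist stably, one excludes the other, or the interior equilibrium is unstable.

unstable coexistence (outcome depends on initial conditions)

Compare the nullcline intercepts: K1/α12 = 113/1.21 = 93.4 < K2 = 157; K2/α21 = 157/1.76 = 89.2 < K1 = 113.
Since both are reversed, neither can invade when rare; the interior point is a saddle.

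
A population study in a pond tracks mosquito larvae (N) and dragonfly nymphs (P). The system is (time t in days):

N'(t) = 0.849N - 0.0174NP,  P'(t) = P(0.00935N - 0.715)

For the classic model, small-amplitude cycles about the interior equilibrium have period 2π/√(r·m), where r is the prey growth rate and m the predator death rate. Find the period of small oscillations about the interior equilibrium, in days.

Here r = 0.849 and m = 0.715, so r·m = 0.607.
ω = √0.607 = 0.779 per day, hence T = 2π/ω ≈ 8.06 days.

T ≈ 8.06 days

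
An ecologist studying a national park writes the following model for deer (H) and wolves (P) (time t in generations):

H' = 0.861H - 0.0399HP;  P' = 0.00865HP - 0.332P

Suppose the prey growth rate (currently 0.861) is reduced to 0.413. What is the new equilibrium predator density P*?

At the interior fixed point, setting dH/dt = 0 with H > 0 fixes P* = (prey growth rate)/(HP coefficient) — independent of the other coefficients.
With the change, P* = 0.413/0.0399 = 10.4; it falls from 21.6.

P* ≈ 10.4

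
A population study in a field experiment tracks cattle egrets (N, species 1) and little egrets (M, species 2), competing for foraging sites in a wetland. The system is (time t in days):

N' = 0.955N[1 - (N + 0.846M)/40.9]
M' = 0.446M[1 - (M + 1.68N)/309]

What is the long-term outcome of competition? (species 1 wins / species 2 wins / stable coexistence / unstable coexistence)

species 2 excludes species 1

Compare the nullcline intercepts: K1/α12 = 40.9/0.846 = 48.3 < K2 = 309; K2/α21 = 309/1.68 = 184 > K1 = 40.9.
Since the inequalities point opposite ways, species 2 can invade but species 1 cannot.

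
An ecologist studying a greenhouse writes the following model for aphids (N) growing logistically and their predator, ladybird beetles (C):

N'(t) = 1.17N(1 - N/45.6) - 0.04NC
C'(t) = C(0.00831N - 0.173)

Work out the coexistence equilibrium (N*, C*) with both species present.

N* ≈ 20.8, C* ≈ 15.9

From dC/dt = 0 with C > 0: 0.00831N* = 0.173, so N* = 20.8.
Substitute into dN/dt = 0: 1.17(1 - 20.8/45.6) = 0.04C*.
The bracket is 0.543, giving C* = 0.636/0.04 = 15.9.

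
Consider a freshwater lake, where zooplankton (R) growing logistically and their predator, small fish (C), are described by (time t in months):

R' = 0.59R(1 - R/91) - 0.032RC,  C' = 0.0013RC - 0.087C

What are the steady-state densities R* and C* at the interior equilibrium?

R* ≈ 66.9, C* ≈ 4.88

From dC/dt = 0 with C > 0: 0.0013R* = 0.087, so R* = 66.9.
Substitute into dR/dt = 0: 0.59(1 - 66.9/91) = 0.032C*.
The bracket is 0.265, giving C* = 0.156/0.032 = 4.88.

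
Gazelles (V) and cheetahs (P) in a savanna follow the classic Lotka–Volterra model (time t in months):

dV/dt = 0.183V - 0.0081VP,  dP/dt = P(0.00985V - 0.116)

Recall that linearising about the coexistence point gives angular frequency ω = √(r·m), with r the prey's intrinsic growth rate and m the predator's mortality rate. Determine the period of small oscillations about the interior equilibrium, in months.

Here r = 0.183 and m = 0.116, so r·m = 0.0212.
ω = √0.0212 = 0.146 per month, hence T = 2π/ω ≈ 43.1 months.

T ≈ 43.1 months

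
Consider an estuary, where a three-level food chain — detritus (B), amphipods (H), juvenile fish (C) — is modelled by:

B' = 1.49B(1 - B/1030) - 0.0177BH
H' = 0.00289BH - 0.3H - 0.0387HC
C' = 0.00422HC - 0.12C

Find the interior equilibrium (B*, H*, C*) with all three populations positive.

From dC/dt = 0: 0.00422H* = 0.12, so H* = 28.4.
From dB/dt = 0: 1.49(1 - B*/1030) = 0.0177·28.4, giving B* = 1030·(1 - 0.338) = 682.
From dH/dt = 0: 0.00289·682 - 0.3 = 0.0387C*, so C* = 1.67/0.0387 = 43.2.

B* ≈ 682, H* ≈ 28.4, C* ≈ 43.2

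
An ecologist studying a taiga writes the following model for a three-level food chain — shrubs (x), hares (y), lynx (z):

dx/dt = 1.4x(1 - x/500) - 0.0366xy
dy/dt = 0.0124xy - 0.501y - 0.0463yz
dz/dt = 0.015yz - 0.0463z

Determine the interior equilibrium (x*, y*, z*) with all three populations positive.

x* ≈ 460, y* ≈ 3.09, z* ≈ 112

From dz/dt = 0: 0.015y* = 0.0463, so y* = 3.09.
From dx/dt = 0: 1.4(1 - x*/500) = 0.0366·3.09, giving x* = 500·(1 - 0.0807) = 460.
From dy/dt = 0: 0.0124·460 - 0.501 = 0.0463z*, so z* = 5.2/0.0463 = 112.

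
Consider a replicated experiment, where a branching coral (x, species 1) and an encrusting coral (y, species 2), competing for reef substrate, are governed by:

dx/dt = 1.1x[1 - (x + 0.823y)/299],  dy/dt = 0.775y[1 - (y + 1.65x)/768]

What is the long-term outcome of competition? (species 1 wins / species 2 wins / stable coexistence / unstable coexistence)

Compare the nullcline intercepts: K1/α12 = 299/0.823 = 363 < K2 = 768; K2/α21 = 768/1.65 = 465 > K1 = 299.
Since the inequalities point opposite ways, species 2 can invade but species 1 cannot.

species 2 excludes species 1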